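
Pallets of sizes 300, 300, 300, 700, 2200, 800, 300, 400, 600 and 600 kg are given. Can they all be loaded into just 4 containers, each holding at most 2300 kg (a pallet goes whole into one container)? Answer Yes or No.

Yes

A valid assignment using 3 containers:
  container 1: 2200 = 2200
  container 2: 800 + 700 + 600 = 2100
  container 3: 600 + 400 + 300 + 300 + 300 + 300 = 2200
That uses only 3 ≤ 4, so 4 containers are enough.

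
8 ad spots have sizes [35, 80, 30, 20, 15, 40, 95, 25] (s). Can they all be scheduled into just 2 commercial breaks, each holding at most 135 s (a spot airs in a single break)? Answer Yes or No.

No

Total = 340 s; ⌈340/135⌉ = 3.
At least 3 commercial breaks are required, but only 2 are allowed.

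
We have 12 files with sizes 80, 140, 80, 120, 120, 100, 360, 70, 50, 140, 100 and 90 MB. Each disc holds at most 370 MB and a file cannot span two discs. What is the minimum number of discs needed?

4

Total = 360 + 140 + 140 + 120 + 120 + 100 + 100 + 90 + 80 + 80 + 70 + 50 = 1450 MB.
Lower bound: ⌈1450/370⌉ = 4 discs.
A packing using 4 discs:
  disc 1: 360 = 360
  disc 2: 140 + 140 + 90 = 370
  disc 3: 120 + 120 + 80 + 50 = 370
  disc 4: 100 + 100 + 80 + 70 = 350
This matches the lower bound, so 4 is optimal.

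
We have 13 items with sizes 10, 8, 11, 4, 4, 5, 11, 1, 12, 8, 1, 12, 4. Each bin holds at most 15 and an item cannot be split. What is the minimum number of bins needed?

7

Total = 12 + 12 + 11 + 11 + 10 + 8 + 8 + 5 + 4 + 4 + 4 + 1 + 1 = 91.
Lower bound: ⌈91/15⌉ = 7 bins.
A packing using 7 bins:
  bin 1: 12 + 1 + 1 = 14
  bin 2: 12 = 12
  bin 3: 11 + 4 = 15
  bin 4: 11 + 4 = 15
  bin 5: 10 + 5 = 15
  bin 6: 8 + 4 = 12
  bin 7: 8 = 8
This matches the lower bound, so 7 is optimal.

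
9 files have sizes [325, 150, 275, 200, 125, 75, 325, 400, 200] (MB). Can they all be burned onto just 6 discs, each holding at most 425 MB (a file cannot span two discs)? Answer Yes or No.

Yes

A valid assignment using 6 discs:
  disc 1: 400 = 400
  disc 2: 325 + 75 = 400
  disc 3: 325 = 325
  disc 4: 275 + 150 = 425
  disc 5: 200 + 200 = 400
  disc 6: 125 = 125
Every load is within 425 MB, so 6 discs suffice.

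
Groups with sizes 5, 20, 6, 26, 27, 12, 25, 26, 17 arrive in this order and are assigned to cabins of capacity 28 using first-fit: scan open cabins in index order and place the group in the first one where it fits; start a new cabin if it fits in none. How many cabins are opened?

7

  5 → cabin 1 (new)  [load 5/28]
  20 → cabin 1  [load 25/28]
  6 → cabin 2 (new)  [load 6/28]
  26 → cabin 3 (new)  [load 26/28]
  27 → cabin 4 (new)  [load 27/28]
  12 → cabin 2  [load 18/28]
  25 → cabin 5 (new)  [load 25/28]
  26 → cabin 6 (new)  [load 26/28]
  17 → cabin 7 (new)  [load 17/28]
7 cabins opened.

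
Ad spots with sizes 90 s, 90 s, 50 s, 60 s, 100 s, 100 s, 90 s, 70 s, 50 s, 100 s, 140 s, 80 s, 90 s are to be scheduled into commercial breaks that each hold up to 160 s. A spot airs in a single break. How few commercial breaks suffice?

9

Total = 140 + 100 + 100 + 100 + 90 + 90 + 90 + 90 + 80 + 70 + 60 + 50 + 50 = 1110 s.
Lower bound: ⌈1110/160⌉ = 7 commercial breaks.
Also, 8 ad spots each exceed 80 s, and no two of those can share a break, so at least 8 commercial breaks are needed.
A packing using 9 commercial breaks:
  break 1: 140 = 140
  break 2: 100 + 60 = 160
  break 3: 100 + 50 = 150
  break 4: 100 + 50 = 150
  break 5: 90 + 70 = 160
  break 6: 90 = 90
  break 7: 90 = 90
  break 8: 90 = 90
  break 9: 80 = 80
No arrangement into 8 commercial breaks stays within capacity, so 9 is optimal.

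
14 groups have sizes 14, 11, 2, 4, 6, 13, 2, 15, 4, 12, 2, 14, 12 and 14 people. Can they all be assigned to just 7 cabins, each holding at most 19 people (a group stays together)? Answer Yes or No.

Total = 125 people; ⌈125/19⌉ = 7.
8 groups each exceed half the capacity and cannot share a cabin, forcing at least 8 cabins.
At least 8 cabins are required, but only 7 are allowed.

No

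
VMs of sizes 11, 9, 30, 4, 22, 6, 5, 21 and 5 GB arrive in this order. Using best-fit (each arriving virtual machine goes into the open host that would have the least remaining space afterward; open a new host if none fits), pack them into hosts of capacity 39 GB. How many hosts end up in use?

  11 → host 1 (new)  [load 11/39]
  9 → host 1  [load 20/39]
  30 → host 2 (new)  [load 30/39]
  4 → host 2  [load 34/39]
  22 → host 3 (new)  [load 22/39]
  6 → host 3  [load 28/39]
  5 → host 2  [load 39/39]
  21 → host 4 (new)  [load 21/39]
  5 → host 3  [load 33/39]
4 hosts opened.

4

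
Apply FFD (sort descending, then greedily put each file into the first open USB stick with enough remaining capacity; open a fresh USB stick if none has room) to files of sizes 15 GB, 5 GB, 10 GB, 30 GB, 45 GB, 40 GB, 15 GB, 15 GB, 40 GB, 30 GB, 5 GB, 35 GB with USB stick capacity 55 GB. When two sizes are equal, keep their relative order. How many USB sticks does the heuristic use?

6

Sorted descending: 45, 40, 40, 35, 30, 30, 15, 15, 15, 10, 5, 5.
  45 → USB stick 1 (new)  [load 45/55]
  40 → USB stick 2 (new)  [load 40/55]
  40 → USB stick 3 (new)  [load 40/55]
  35 → USB stick 4 (new)  [load 35/55]
  30 → USB stick 5 (new)  [load 30/55]
  30 → USB stick 6 (new)  [load 30/55]
  15 → USB stick 2  [load 55/55]
  15 → USB stick 3  [load 55/55]
  15 → USB stick 4  [load 50/55]
  10 → USB stick 1  [load 55/55]
  5 → USB stick 4  [load 55/55]
  5 → USB stick 5  [load 35/55]
6 USB sticks opened.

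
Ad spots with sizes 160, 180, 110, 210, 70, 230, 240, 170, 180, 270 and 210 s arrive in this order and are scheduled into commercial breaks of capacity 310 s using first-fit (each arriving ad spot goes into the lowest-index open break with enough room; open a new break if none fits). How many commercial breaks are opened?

9

  160 → break 1 (new)  [load 160/310]
  180 → break 2 (new)  [load 180/310]
  110 → break 1  [load 270/310]
  210 → break 3 (new)  [load 210/310]
  70 → break 2  [load 250/310]
  230 → break 4 (new)  [load 230/310]
  240 → break 5 (new)  [load 240/310]
  170 → break 6 (new)  [load 170/310]
  180 → break 7 (new)  [load 180/310]
  270 → break 8 (new)  [load 270/310]
  210 → break 9 (new)  [load 210/310]
9 commercial breaks opened.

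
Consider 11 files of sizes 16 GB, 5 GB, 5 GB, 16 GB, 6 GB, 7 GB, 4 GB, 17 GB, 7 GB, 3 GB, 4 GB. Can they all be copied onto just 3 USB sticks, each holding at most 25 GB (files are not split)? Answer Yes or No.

No

Total = 90 GB; ⌈90/25⌉ = 4.
At least 4 USB sticks are required, but only 3 are allowed.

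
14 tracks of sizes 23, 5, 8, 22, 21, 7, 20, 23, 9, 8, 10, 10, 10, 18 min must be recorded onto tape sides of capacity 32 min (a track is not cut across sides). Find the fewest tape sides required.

7

Total = 23 + 23 + 22 + 21 + 20 + 18 + 10 + 10 + 10 + 9 + 8 + 8 + 7 + 5 = 194 min.
Lower bound: ⌈194/32⌉ = 7 tape sides.
A packing using 7 tape sides:
  side 1: 23 + 9 = 32
  side 2: 23 + 8 = 31
  side 3: 22 + 10 = 32
  side 4: 21 + 10 = 31
  side 5: 20 + 10 = 30
  side 6: 18 + 8 + 5 = 31
  side 7: 7 = 7
This matches the lower bound, so 7 is optimal.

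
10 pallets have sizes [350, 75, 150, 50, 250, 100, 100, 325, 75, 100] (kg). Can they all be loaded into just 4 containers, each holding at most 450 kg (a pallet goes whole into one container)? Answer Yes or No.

Yes

A valid assignment using 4 containers:
  container 1: 350 + 100 = 450
  container 2: 325 + 100 = 425
  container 3: 250 + 150 + 50 = 450
  container 4: 100 + 75 + 75 = 250
Every load is within 450 kg, so 4 containers suffice.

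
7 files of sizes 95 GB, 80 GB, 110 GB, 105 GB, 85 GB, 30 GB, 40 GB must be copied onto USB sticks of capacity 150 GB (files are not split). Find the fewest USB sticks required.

Total = 110 + 105 + 95 + 85 + 80 + 40 + 30 = 545 GB.
Lower bound: ⌈545/150⌉ = 4 USB sticks.
Also, 5 files each exceed 75 GB, and no two of those can share a USB stick, so at least 5 USB sticks are needed.
A packing using 5 USB sticks:
  USB stick 1: 110 + 40 = 150
  USB stick 2: 105 + 30 = 135
  USB stick 3: 95 = 95
  USB stick 4: 85 = 85
  USB stick 5: 80 = 80
This matches the lower bound, so 5 is optimal.

5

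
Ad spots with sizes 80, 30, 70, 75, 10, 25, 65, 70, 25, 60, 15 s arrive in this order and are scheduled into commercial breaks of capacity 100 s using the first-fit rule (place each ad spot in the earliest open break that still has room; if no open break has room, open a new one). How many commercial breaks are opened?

6

  80 → break 1 (new)  [load 80/100]
  30 → break 2 (new)  [load 30/100]
  70 → break 2  [load 100/100]
  75 → break 3 (new)  [load 75/100]
  10 → break 1  [load 90/100]
  25 → break 3  [load 100/100]
  65 → break 4 (new)  [load 65/100]
  70 → break 5 (new)  [load 70/100]
  25 → break 4  [load 90/100]
  60 → break 6 (new)  [load 60/100]
  15 → break 5  [load 85/100]
6 commercial breaks opened.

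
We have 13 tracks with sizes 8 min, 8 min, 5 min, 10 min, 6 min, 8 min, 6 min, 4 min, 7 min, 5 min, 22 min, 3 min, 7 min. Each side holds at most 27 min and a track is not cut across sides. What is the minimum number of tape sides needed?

4

Total = 22 + 10 + 8 + 8 + 8 + 7 + 7 + 6 + 6 + 5 + 5 + 4 + 3 = 99 min.
Lower bound: ⌈99/27⌉ = 4 tape sides.
A packing using 4 tape sides:
  side 1: 22 + 5 = 27
  side 2: 10 + 8 + 8 = 26
  side 3: 8 + 7 + 7 + 5 = 27
  side 4: 6 + 6 + 4 + 3 = 19
This matches the lower bound, so 4 is optimal.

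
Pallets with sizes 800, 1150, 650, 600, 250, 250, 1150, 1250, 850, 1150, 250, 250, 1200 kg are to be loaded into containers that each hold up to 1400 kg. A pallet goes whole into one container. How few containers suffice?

Total = 1250 + 1200 + 1150 + 1150 + 1150 + 850 + 800 + 650 + 600 + 250 + 250 + 250 + 250 = 9800 kg.
Lower bound: ⌈9800/1400⌉ = 7 containers.
A packing using 8 containers:
  container 1: 1250 = 1250
  container 2: 1200 = 1200
  container 3: 1150 + 250 = 1400
  container 4: 1150 + 250 = 1400
  container 5: 1150 + 250 = 1400
  container 6: 850 + 250 = 1100
  container 7: 800 + 600 = 1400
  container 8: 650 = 650
No arrangement into 7 containers stays within capacity, so 8 is optimal.

8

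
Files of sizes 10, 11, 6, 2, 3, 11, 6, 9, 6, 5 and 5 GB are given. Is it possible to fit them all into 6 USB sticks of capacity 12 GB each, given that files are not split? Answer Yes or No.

No

Total = 74 GB; ⌈74/12⌉ = 7.
At least 7 USB sticks are required, but only 6 are allowed.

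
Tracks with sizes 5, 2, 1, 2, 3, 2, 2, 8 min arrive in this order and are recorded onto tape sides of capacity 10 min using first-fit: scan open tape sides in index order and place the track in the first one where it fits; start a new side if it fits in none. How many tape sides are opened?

  5 → side 1 (new)  [load 5/10]
  2 → side 1  [load 7/10]
  1 → side 1  [load 8/10]
  2 → side 1  [load 10/10]
  3 → side 2 (new)  [load 3/10]
  2 → side 2  [load 5/10]
  2 → side 2  [load 7/10]
  8 → side 3 (new)  [load 8/10]
3 tape sides opened.

3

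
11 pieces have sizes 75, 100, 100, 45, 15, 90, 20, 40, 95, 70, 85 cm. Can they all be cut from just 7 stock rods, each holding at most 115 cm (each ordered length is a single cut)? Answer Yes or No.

A valid assignment using 7 stock rods:
  stock rod 1: 100 + 15 = 115
  stock rod 2: 100 = 100
  stock rod 3: 95 + 20 = 115
  stock rod 4: 90 = 90
  stock rod 5: 85 = 85
  stock rod 6: 75 + 40 = 115
  stock rod 7: 70 + 45 = 115
Every load is within 115 cm, so 7 stock rods suffice.

Yes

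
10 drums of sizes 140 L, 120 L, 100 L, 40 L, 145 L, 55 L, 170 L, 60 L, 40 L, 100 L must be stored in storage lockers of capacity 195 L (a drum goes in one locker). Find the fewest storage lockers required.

6

Total = 170 + 145 + 140 + 120 + 100 + 100 + 60 + 55 + 40 + 40 = 970 L.
Lower bound: ⌈970/195⌉ = 5 storage lockers.
Also, 6 drums each exceed 195/2 L, and no two of those can share a locker, so at least 6 storage lockers are needed.
A packing using 6 storage lockers:
  locker 1: 170 = 170
  locker 2: 145 + 40 = 185
  locker 3: 140 + 55 = 195
  locker 4: 120 + 60 = 180
  locker 5: 100 + 40 = 140
  locker 6: 100 = 100
This matches the lower bound, so 6 is optimal.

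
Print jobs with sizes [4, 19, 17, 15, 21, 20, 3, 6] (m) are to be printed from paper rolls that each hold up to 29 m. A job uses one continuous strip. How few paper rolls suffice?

5

Total = 21 + 20 + 19 + 17 + 15 + 6 + 4 + 3 = 105 m.
Lower bound: ⌈105/29⌉ = 4 paper rolls.
Also, 5 print jobs each exceed 29/2 m, and no two of those can share a roll, so at least 5 paper rolls are needed.
A packing using 5 paper rolls:
  roll 1: 21 + 6 = 27
  roll 2: 20 + 4 + 3 = 27
  roll 3: 19 = 19
  roll 4: 17 = 17
  roll 5: 15 = 15
This matches the lower bound, so 5 is optimal.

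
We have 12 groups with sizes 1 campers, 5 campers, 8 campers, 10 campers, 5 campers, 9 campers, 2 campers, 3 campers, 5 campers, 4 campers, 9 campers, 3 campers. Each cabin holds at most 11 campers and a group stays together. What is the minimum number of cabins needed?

Total = 10 + 9 + 9 + 8 + 5 + 5 + 5 + 4 + 3 + 3 + 2 + 1 = 64 campers.
Lower bound: ⌈64/11⌉ = 6 cabins.
A packing using 7 cabins:
  cabin 1: 10 + 1 = 11
  cabin 2: 9 + 2 = 11
  cabin 3: 9 = 9
  cabin 4: 8 + 3 = 11
  cabin 5: 5 + 5 = 10
  cabin 6: 5 + 4 = 9
  cabin 7: 3 = 3
No arrangement into 6 cabins stays within capacity, so 7 is optimal.

7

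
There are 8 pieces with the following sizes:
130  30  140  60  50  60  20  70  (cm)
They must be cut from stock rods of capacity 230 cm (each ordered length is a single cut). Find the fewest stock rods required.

Total = 140 + 130 + 70 + 60 + 60 + 50 + 30 + 20 = 560 cm.
Lower bound: ⌈560/230⌉ = 3 stock rods.
A packing using 3 stock rods:
  stock rod 1: 140 + 70 + 20 = 230
  stock rod 2: 130 + 60 + 30 = 220
  stock rod 3: 60 + 50 = 110
This matches the lower bound, so 3 is optimal.

3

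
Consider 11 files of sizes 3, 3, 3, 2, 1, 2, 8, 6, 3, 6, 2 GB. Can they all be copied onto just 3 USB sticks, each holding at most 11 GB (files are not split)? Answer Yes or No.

Total = 39 GB; ⌈39/11⌉ = 4.
At least 4 USB sticks are required, but only 3 are allowed.

No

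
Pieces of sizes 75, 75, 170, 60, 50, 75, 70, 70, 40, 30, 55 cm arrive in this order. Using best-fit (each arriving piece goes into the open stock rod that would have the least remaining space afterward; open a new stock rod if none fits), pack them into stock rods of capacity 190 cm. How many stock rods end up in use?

  75 → stock rod 1 (new)  [load 75/190]
  75 → stock rod 1  [load 150/190]
  170 → stock rod 2 (new)  [load 170/190]
  60 → stock rod 3 (new)  [load 60/190]
  50 → stock rod 3  [load 110/190]
  75 → stock rod 3  [load 185/190]
  70 → stock rod 4 (new)  [load 70/190]
  70 → stock rod 4  [load 140/190]
  40 → stock rod 1  [load 190/190]
  30 → stock rod 4  [load 170/190]
  55 → stock rod 5 (new)  [load 55/190]
5 stock rods opened.

5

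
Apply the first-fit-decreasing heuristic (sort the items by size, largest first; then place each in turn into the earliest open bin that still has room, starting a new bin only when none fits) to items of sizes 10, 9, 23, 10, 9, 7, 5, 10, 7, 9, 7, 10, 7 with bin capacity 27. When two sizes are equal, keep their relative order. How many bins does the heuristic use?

5

Sorted descending: 23, 10, 10, 10, 10, 9, 9, 9, 7, 7, 7, 7, 5.
  23 → bin 1 (new)  [load 23/27]
  10 → bin 2 (new)  [load 10/27]
  10 → bin 2  [load 20/27]
  10 → bin 3 (new)  [load 10/27]
  10 → bin 3  [load 20/27]
  9 → bin 4 (new)  [load 9/27]
  9 → bin 4  [load 18/27]
  9 → bin 4  [load 27/27]
  7 → bin 2  [load 27/27]
  7 → bin 3  [load 27/27]
  7 → bin 5 (new)  [load 7/27]
  7 → bin 5  [load 14/27]
  5 → bin 5  [load 19/27]
5 bins opened.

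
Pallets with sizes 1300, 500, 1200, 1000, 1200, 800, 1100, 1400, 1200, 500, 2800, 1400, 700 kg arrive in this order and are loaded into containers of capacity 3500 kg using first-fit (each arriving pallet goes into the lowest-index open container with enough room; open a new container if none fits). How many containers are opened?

  1300 → container 1 (new)  [load 1300/3500]
  500 → container 1  [load 1800/3500]
  1200 → container 1  [load 3000/3500]
  1000 → container 2 (new)  [load 1000/3500]
  1200 → container 2  [load 2200/3500]
  800 → container 2  [load 3000/3500]
  1100 → container 3 (new)  [load 1100/3500]
  1400 → container 3  [load 2500/3500]
  1200 → container 4 (new)  [load 1200/3500]
  500 → container 1  [load 3500/3500]
  2800 → container 5 (new)  [load 2800/3500]
  1400 → container 4  [load 2600/3500]
  700 → container 3  [load 3200/3500]
5 containers opened.

5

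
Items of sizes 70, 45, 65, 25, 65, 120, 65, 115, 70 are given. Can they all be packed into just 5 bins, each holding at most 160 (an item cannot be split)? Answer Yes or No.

Yes

A valid assignment using 5 bins:
  bin 1: 120 + 25 = 145
  bin 2: 115 + 45 = 160
  bin 3: 70 + 70 = 140
  bin 4: 65 + 65 = 130
  bin 5: 65 = 65
Every load is within 160, so 5 bins suffice.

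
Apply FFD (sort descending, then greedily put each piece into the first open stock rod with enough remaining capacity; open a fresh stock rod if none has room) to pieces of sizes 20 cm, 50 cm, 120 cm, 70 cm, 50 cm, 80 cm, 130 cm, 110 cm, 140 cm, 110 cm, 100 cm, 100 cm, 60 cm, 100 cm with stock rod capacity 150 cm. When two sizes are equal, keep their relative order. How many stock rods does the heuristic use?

Sorted descending: 140, 130, 120, 110, 110, 100, 100, 100, 80, 70, 60, 50, 50, 20.
  140 → stock rod 1 (new)  [load 140/150]
  130 → stock rod 2 (new)  [load 130/150]
  120 → stock rod 3 (new)  [load 120/150]
  110 → stock rod 4 (new)  [load 110/150]
  110 → stock rod 5 (new)  [load 110/150]
  100 → stock rod 6 (new)  [load 100/150]
  100 → stock rod 7 (new)  [load 100/150]
  100 → stock rod 8 (new)  [load 100/150]
  80 → stock rod 9 (new)  [load 80/150]
  70 → stock rod 9  [load 150/150]
  60 → stock rod 10 (new)  [load 60/150]
  50 → stock rod 6  [load 150/150]
  50 → stock rod 7  [load 150/150]
  20 → stock rod 2  [load 150/150]
10 stock rods opened.

10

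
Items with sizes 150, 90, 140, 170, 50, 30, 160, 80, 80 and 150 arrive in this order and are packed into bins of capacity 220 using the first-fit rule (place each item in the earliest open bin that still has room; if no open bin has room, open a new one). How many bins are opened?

  150 → bin 1 (new)  [load 150/220]
  90 → bin 2 (new)  [load 90/220]
  140 → bin 3 (new)  [load 140/220]
  170 → bin 4 (new)  [load 170/220]
  50 → bin 1  [load 200/220]
  30 → bin 2  [load 120/220]
  160 → bin 5 (new)  [load 160/220]
  80 → bin 2  [load 200/220]
  80 → bin 3  [load 220/220]
  150 → bin 6 (new)  [load 150/220]
6 bins opened.

6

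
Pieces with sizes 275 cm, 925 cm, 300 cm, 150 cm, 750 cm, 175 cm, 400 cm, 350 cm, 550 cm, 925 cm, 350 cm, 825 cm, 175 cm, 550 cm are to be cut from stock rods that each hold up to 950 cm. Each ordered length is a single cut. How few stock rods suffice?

Total = 925 + 925 + 825 + 750 + 550 + 550 + 400 + 350 + 350 + 300 + 275 + 175 + 175 + 150 = 6700 cm.
Lower bound: ⌈6700/950⌉ = 8 stock rods.
A packing using 8 stock rods:
  stock rod 1: 925 = 925
  stock rod 2: 925 = 925
  stock rod 3: 825 = 825
  stock rod 4: 750 + 175 = 925
  stock rod 5: 550 + 400 = 950
  stock rod 6: 550 + 350 = 900
  stock rod 7: 350 + 300 + 275 = 925
  stock rod 8: 175 + 150 = 325
This matches the lower bound, so 8 is optimal.

8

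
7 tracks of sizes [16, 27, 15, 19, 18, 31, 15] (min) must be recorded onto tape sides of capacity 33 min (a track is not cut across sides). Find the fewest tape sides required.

5

Total = 31 + 27 + 19 + 18 + 16 + 15 + 15 = 141 min.
Lower bound: ⌈141/33⌉ = 5 tape sides.
A packing using 5 tape sides:
  side 1: 31 = 31
  side 2: 27 = 27
  side 3: 19 = 19
  side 4: 18 + 15 = 33
  side 5: 16 + 15 = 31
This matches the lower bound, so 5 is optimal.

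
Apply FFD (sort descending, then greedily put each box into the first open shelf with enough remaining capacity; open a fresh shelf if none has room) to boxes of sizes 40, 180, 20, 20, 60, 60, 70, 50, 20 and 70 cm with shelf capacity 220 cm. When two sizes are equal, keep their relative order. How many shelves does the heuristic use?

Sorted descending: 180, 70, 70, 60, 60, 50, 40, 20, 20, 20.
  180 → shelf 1 (new)  [load 180/220]
  70 → shelf 2 (new)  [load 70/220]
  70 → shelf 2  [load 140/220]
  60 → shelf 2  [load 200/220]
  60 → shelf 3 (new)  [load 60/220]
  50 → shelf 3  [load 110/220]
  40 → shelf 1  [load 220/220]
  20 → shelf 2  [load 220/220]
  20 → shelf 3  [load 130/220]
  20 → shelf 3  [load 150/220]
3 shelves opened.

3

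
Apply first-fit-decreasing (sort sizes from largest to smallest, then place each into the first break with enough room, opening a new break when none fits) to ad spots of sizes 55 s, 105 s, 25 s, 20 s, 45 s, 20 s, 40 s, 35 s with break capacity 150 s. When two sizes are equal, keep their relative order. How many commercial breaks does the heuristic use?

Sorted descending: 105, 55, 45, 40, 35, 25, 20, 20.
  105 → break 1 (new)  [load 105/150]
  55 → break 2 (new)  [load 55/150]
  45 → break 1  [load 150/150]
  40 → break 2  [load 95/150]
  35 → break 2  [load 130/150]
  25 → break 3 (new)  [load 25/150]
  20 → break 2  [load 150/150]
  20 → break 3  [load 45/150]
3 commercial breaks opened.

3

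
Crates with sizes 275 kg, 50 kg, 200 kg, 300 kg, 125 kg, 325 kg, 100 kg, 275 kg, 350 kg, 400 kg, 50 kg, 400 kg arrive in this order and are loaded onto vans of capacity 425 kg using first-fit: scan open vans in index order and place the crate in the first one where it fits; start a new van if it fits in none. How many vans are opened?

  275 → van 1 (new)  [load 275/425]
  50 → van 1  [load 325/425]
  200 → van 2 (new)  [load 200/425]
  300 → van 3 (new)  [load 300/425]
  125 → van 2  [load 325/425]
  325 → van 4 (new)  [load 325/425]
  100 → van 1  [load 425/425]
  275 → van 5 (new)  [load 275/425]
  350 → van 6 (new)  [load 350/425]
  400 → van 7 (new)  [load 400/425]
  50 → van 2  [load 375/425]
  400 → van 8 (new)  [load 400/425]
8 vans opened.

8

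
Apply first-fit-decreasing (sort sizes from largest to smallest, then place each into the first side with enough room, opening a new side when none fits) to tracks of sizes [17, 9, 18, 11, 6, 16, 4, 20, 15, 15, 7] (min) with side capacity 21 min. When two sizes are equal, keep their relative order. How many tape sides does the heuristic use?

8

Sorted descending: 20, 18, 17, 16, 15, 15, 11, 9, 7, 6, 4.
  20 → side 1 (new)  [load 20/21]
  18 → side 2 (new)  [load 18/21]
  17 → side 3 (new)  [load 17/21]
  16 → side 4 (new)  [load 16/21]
  15 → side 5 (new)  [load 15/21]
  15 → side 6 (new)  [load 15/21]
  11 → side 7 (new)  [load 11/21]
  9 → side 7  [load 20/21]
  7 → side 8 (new)  [load 7/21]
  6 → side 5  [load 21/21]
  4 → side 3  [load 21/21]
8 tape sides opened.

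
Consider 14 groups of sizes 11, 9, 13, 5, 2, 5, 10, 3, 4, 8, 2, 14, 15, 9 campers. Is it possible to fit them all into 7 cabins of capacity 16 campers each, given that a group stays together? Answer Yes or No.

No

Total = 110 campers; ⌈110/16⌉ = 7.
The bound of 7 does not rule out 7, but exhaustive search shows no assignment into 7 cabins of capacity 16 campers exists — the minimum is 8.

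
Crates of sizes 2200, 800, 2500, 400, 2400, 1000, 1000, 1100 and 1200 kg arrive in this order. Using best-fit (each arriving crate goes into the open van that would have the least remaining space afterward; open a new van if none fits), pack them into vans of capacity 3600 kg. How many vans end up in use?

4

  2200 → van 1 (new)  [load 2200/3600]
  800 → van 1  [load 3000/3600]
  2500 → van 2 (new)  [load 2500/3600]
  400 → van 1  [load 3400/3600]
  2400 → van 3 (new)  [load 2400/3600]
  1000 → van 2  [load 3500/3600]
  1000 → van 3  [load 3400/3600]
  1100 → van 4 (new)  [load 1100/3600]
  1200 → van 4  [load 2300/3600]
4 vans opened.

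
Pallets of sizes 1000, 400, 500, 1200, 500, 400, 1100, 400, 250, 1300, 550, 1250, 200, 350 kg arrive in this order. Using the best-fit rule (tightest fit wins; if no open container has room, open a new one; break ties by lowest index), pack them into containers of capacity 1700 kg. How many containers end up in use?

  1000 → container 1 (new)  [load 1000/1700]
  400 → container 1  [load 1400/1700]
  500 → container 2 (new)  [load 500/1700]
  1200 → container 2  [load 1700/1700]
  500 → container 3 (new)  [load 500/1700]
  400 → container 3  [load 900/1700]
  1100 → container 4 (new)  [load 1100/1700]
  400 → container 4  [load 1500/1700]
  250 → container 1  [load 1650/1700]
  1300 → container 5 (new)  [load 1300/1700]
  550 → container 3  [load 1450/1700]
  1250 → container 6 (new)  [load 1250/1700]
  200 → container 4  [load 1700/1700]
  350 → container 5  [load 1650/1700]
6 containers opened.

6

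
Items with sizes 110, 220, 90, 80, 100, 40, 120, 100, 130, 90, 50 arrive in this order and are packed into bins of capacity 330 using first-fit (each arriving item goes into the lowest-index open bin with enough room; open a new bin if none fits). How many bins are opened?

4

  110 → bin 1 (new)  [load 110/330]
  220 → bin 1  [load 330/330]
  90 → bin 2 (new)  [load 90/330]
  80 → bin 2  [load 170/330]
  100 → bin 2  [load 270/330]
  40 → bin 2  [load 310/330]
  120 → bin 3 (new)  [load 120/330]
  100 → bin 3  [load 220/330]
  130 → bin 4 (new)  [load 130/330]
  90 → bin 3  [load 310/330]
  50 → bin 4  [load 180/330]
4 bins opened.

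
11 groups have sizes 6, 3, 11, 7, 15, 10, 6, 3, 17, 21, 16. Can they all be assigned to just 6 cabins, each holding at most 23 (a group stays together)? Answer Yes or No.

Yes

A valid assignment using 6 cabins:
  cabin 1: 21 = 21
  cabin 2: 17 + 6 = 23
  cabin 3: 16 + 7 = 23
  cabin 4: 15 + 6 = 21
  cabin 5: 11 + 10 = 21
  cabin 6: 3 + 3 = 6
Every load is within 23, so 6 cabins suffice.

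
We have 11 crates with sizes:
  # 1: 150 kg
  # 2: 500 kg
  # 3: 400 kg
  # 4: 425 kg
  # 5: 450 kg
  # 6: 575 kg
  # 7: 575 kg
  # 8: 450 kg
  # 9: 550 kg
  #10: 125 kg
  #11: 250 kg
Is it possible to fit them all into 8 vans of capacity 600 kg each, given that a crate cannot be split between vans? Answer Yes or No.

Total = 4450 kg; ⌈4450/600⌉ = 8.
The bound of 8 does not rule out 8, but exhaustive search shows no assignment into 8 vans of capacity 600 kg exists — the minimum is 9.

No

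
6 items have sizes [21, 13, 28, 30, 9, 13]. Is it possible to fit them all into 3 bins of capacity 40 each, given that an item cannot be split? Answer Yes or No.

No

Total = 114; ⌈114/40⌉ = 3.
The bound of 3 does not rule out 3, but exhaustive search shows no assignment into 3 bins of capacity 40 exists — the minimum is 4.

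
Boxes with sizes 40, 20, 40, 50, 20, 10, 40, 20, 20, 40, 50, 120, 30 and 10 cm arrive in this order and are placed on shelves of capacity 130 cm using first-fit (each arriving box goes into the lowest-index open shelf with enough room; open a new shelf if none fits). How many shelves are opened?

  40 → shelf 1 (new)  [load 40/130]
  20 → shelf 1  [load 60/130]
  40 → shelf 1  [load 100/130]
  50 → shelf 2 (new)  [load 50/130]
  20 → shelf 1  [load 120/130]
  10 → shelf 1  [load 130/130]
  40 → shelf 2  [load 90/130]
  20 → shelf 2  [load 110/130]
  20 → shelf 2  [load 130/130]
  40 → shelf 3 (new)  [load 40/130]
  50 → shelf 3  [load 90/130]
  120 → shelf 4 (new)  [load 120/130]
  30 → shelf 3  [load 120/130]
  10 → shelf 3  [load 130/130]
4 shelves opened.

4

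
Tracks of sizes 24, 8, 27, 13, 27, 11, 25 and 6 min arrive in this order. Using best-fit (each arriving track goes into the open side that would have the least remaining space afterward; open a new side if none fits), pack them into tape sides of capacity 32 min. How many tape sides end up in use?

5

  24 → side 1 (new)  [load 24/32]
  8 → side 1  [load 32/32]
  27 → side 2 (new)  [load 27/32]
  13 → side 3 (new)  [load 13/32]
  27 → side 4 (new)  [load 27/32]
  11 → side 3  [load 24/32]
  25 → side 5 (new)  [load 25/32]
  6 → side 5  [load 31/32]
5 tape sides opened.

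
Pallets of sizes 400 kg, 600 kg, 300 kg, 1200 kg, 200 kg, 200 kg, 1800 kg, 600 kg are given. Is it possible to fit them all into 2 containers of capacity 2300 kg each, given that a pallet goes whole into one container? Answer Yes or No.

No

Total = 5300 kg; ⌈5300/2300⌉ = 3.
At least 3 containers are required, but only 2 are allowed.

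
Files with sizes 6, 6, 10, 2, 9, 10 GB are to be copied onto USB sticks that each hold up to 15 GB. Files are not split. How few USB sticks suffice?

Total = 10 + 10 + 9 + 6 + 6 + 2 = 43 GB.
Lower bound: ⌈43/15⌉ = 3 USB sticks.
A packing using 4 USB sticks:
  USB stick 1: 10 + 2 = 12
  USB stick 2: 10 = 10
  USB stick 3: 9 + 6 = 15
  USB stick 4: 6 = 6
No arrangement into 3 USB sticks stays within capacity, so 4 is optimal.

4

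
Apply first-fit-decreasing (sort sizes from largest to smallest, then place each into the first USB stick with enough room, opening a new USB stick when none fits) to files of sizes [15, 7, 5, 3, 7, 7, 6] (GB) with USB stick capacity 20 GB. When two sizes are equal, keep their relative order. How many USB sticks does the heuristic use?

3

Sorted descending: 15, 7, 7, 7, 6, 5, 3.
  15 → USB stick 1 (new)  [load 15/20]
  7 → USB stick 2 (new)  [load 7/20]
  7 → USB stick 2  [load 14/20]
  7 → USB stick 3 (new)  [load 7/20]
  6 → USB stick 2  [load 20/20]
  5 → USB stick 1  [load 20/20]
  3 → USB stick 3  [load 10/20]
3 USB sticks opened.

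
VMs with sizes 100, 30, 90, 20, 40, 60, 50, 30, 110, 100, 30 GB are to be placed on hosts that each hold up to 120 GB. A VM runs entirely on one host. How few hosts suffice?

6

Total = 110 + 100 + 100 + 90 + 60 + 50 + 40 + 30 + 30 + 30 + 20 = 660 GB.
Lower bound: ⌈660/120⌉ = 6 hosts.
A packing using 6 hosts:
  host 1: 110 = 110
  host 2: 100 + 20 = 120
  host 3: 100 = 100
  host 4: 90 + 30 = 120
  host 5: 60 + 50 = 110
  host 6: 40 + 30 + 30 = 100
This matches the lower bound, so 6 is optimal.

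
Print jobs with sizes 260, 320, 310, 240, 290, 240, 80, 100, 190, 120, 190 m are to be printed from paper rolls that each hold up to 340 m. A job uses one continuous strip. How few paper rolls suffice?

8

Total = 320 + 310 + 290 + 260 + 240 + 240 + 190 + 190 + 120 + 100 + 80 = 2340 m.
Lower bound: ⌈2340/340⌉ = 7 paper rolls.
Also, 8 print jobs each exceed 170 m, and no two of those can share a roll, so at least 8 paper rolls are needed.
A packing using 8 paper rolls:
  roll 1: 320 = 320
  roll 2: 310 = 310
  roll 3: 290 = 290
  roll 4: 260 + 80 = 340
  roll 5: 240 + 100 = 340
  roll 6: 240 = 240
  roll 7: 190 + 120 = 310
  roll 8: 190 = 190
This matches the lower bound, so 8 is optimal.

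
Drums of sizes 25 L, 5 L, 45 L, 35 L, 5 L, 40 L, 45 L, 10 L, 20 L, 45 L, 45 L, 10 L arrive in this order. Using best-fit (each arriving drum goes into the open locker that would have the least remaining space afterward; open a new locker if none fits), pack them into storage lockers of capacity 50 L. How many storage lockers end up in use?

7

  25 → locker 1 (new)  [load 25/50]
  5 → locker 1  [load 30/50]
  45 → locker 2 (new)  [load 45/50]
  35 → locker 3 (new)  [load 35/50]
  5 → locker 2  [load 50/50]
  40 → locker 4 (new)  [load 40/50]
  45 → locker 5 (new)  [load 45/50]
  10 → locker 4  [load 50/50]
  20 → locker 1  [load 50/50]
  45 → locker 6 (new)  [load 45/50]
  45 → locker 7 (new)  [load 45/50]
  10 → locker 3  [load 45/50]
7 storage lockers opened.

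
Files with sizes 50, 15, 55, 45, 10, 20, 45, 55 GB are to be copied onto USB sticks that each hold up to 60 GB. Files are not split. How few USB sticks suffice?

6

Total = 55 + 55 + 50 + 45 + 45 + 20 + 15 + 10 = 295 GB.
Lower bound: ⌈295/60⌉ = 5 USB sticks.
A packing using 6 USB sticks:
  USB stick 1: 55 = 55
  USB stick 2: 55 = 55
  USB stick 3: 50 + 10 = 60
  USB stick 4: 45 + 15 = 60
  USB stick 5: 45 = 45
  USB stick 6: 20 = 20
No arrangement into 5 USB sticks stays within capacity, so 6 is optimal.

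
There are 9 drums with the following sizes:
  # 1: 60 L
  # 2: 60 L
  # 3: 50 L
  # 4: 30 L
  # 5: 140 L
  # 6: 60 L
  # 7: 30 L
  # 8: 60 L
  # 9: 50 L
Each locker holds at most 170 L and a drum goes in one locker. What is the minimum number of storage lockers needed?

4

Total = 140 + 60 + 60 + 60 + 60 + 50 + 50 + 30 + 30 = 540 L.
Lower bound: ⌈540/170⌉ = 4 storage lockers.
A packing using 4 storage lockers:
  locker 1: 140 + 30 = 170
  locker 2: 60 + 60 + 50 = 170
  locker 3: 60 + 60 + 50 = 170
  locker 4: 30 = 30
This matches the lower bound, so 4 is optimal.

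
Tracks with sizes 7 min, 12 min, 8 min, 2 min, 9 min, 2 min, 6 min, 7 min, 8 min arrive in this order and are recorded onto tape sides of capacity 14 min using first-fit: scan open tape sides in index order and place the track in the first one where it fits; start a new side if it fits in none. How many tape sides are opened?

  7 → side 1 (new)  [load 7/14]
  12 → side 2 (new)  [load 12/14]
  8 → side 3 (new)  [load 8/14]
  2 → side 1  [load 9/14]
  9 → side 4 (new)  [load 9/14]
  2 → side 1  [load 11/14]
  6 → side 3  [load 14/14]
  7 → side 5 (new)  [load 7/14]
  8 → side 6 (new)  [load 8/14]
6 tape sides opened.

6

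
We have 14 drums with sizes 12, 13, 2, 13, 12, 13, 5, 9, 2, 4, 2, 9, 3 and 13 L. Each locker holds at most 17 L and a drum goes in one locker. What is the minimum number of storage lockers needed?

8

Total = 13 + 13 + 13 + 13 + 12 + 12 + 9 + 9 + 5 + 4 + 3 + 2 + 2 + 2 = 112 L.
Lower bound: ⌈112/17⌉ = 7 storage lockers.
Also, 8 drums each exceed 17/2 L, and no two of those can share a locker, so at least 8 storage lockers are needed.
A packing using 8 storage lockers:
  locker 1: 13 + 4 = 17
  locker 2: 13 + 3 = 16
  locker 3: 13 + 2 + 2 = 17
  locker 4: 13 + 2 = 15
  locker 5: 12 + 5 = 17
  locker 6: 12 = 12
  locker 7: 9 = 9
  locker 8: 9 = 9
This matches the lower bound, so 8 is optimal.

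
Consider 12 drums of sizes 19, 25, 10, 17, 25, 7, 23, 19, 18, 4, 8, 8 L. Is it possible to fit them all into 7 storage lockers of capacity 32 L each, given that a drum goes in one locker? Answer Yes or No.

Yes

A valid assignment using 7 storage lockers:
  locker 1: 25 + 7 = 32
  locker 2: 25 + 4 = 29
  locker 3: 23 + 8 = 31
  locker 4: 19 + 10 = 29
  locker 5: 19 + 8 = 27
  locker 6: 18 = 18
  locker 7: 17 = 17
Every load is within 32 L, so 7 storage lockers suffice.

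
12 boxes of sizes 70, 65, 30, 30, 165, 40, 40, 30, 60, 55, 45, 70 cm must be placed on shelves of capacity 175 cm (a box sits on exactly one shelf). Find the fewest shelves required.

5

Total = 165 + 70 + 70 + 65 + 60 + 55 + 45 + 40 + 40 + 30 + 30 + 30 = 700 cm.
Lower bound: ⌈700/175⌉ = 4 shelves.
A packing using 5 shelves:
  shelf 1: 165 = 165
  shelf 2: 70 + 70 + 30 = 170
  shelf 3: 65 + 60 + 45 = 170
  shelf 4: 55 + 40 + 40 + 30 = 165
  shelf 5: 30 = 30
No arrangement into 4 shelves stays within capacity, so 5 is optimal.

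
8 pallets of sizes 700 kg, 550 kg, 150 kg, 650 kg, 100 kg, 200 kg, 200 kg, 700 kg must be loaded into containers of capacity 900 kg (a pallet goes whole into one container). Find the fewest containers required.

Total = 700 + 700 + 650 + 550 + 200 + 200 + 150 + 100 = 3250 kg.
Lower bound: ⌈3250/900⌉ = 4 containers.
A packing using 4 containers:
  container 1: 700 + 200 = 900
  container 2: 700 + 200 = 900
  container 3: 650 + 150 + 100 = 900
  container 4: 550 = 550
This matches the lower bound, so 4 is optimal.

4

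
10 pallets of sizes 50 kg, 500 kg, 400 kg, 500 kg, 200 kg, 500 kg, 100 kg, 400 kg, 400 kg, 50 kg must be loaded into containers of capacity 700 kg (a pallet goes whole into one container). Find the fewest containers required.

Total = 500 + 500 + 500 + 400 + 400 + 400 + 200 + 100 + 50 + 50 = 3100 kg.
Lower bound: ⌈3100/700⌉ = 5 containers.
Also, 6 pallets each exceed 350 kg, and no two of those can share a container, so at least 6 containers are needed.
A packing using 6 containers:
  container 1: 500 + 200 = 700
  container 2: 500 + 100 + 50 + 50 = 700
  container 3: 500 = 500
  container 4: 400 = 400
  container 5: 400 = 400
  container 6: 400 = 400
This matches the lower bound, so 6 is optimal.

6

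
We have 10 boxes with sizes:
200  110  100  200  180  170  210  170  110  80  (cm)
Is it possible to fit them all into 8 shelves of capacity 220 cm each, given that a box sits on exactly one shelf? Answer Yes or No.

A valid assignment using 8 shelves:
  shelf 1: 210 = 210
  shelf 2: 200 = 200
  shelf 3: 200 = 200
  shelf 4: 180 = 180
  shelf 5: 170 = 170
  shelf 6: 170 = 170
  shelf 7: 110 + 110 = 220
  shelf 8: 100 + 80 = 180
Every load is within 220 cm, so 8 shelves suffice.

Yes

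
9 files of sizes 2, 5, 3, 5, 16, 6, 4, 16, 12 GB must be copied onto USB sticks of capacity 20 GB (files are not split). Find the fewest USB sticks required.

Total = 16 + 16 + 12 + 6 + 5 + 5 + 4 + 3 + 2 = 69 GB.
Lower bound: ⌈69/20⌉ = 4 USB sticks.
A packing using 4 USB sticks:
  USB stick 1: 16 + 4 = 20
  USB stick 2: 16 + 3 = 19
  USB stick 3: 12 + 6 + 2 = 20
  USB stick 4: 5 + 5 = 10
This matches the lower bound, so 4 is optimal.

4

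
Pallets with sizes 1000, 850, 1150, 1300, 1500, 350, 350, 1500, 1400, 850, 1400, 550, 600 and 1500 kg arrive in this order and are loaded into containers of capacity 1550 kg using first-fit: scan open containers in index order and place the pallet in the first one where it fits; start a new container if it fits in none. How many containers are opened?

  1000 → container 1 (new)  [load 1000/1550]
  850 → container 2 (new)  [load 850/1550]
  1150 → container 3 (new)  [load 1150/1550]
  1300 → container 4 (new)  [load 1300/1550]
  1500 → container 5 (new)  [load 1500/1550]
  350 → container 1  [load 1350/1550]
  350 → container 2  [load 1200/1550]
  1500 → container 6 (new)  [load 1500/1550]
  1400 → container 7 (new)  [load 1400/1550]
  850 → container 8 (new)  [load 850/1550]
  1400 → container 9 (new)  [load 1400/1550]
  550 → container 8  [load 1400/1550]
  600 → container 10 (new)  [load 600/1550]
  1500 → container 11 (new)  [load 1500/1550]
11 containers opened.

11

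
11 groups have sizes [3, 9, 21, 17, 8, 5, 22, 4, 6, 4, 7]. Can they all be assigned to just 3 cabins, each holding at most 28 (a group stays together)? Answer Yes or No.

Total = 106; ⌈106/28⌉ = 4.
At least 4 cabins are required, but only 3 are allowed.

No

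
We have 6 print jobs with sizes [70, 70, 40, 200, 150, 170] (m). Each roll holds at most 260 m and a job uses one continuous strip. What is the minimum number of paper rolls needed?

Total = 200 + 170 + 150 + 70 + 70 + 40 = 700 m.
Lower bound: ⌈700/260⌉ = 3 paper rolls.
A packing using 3 paper rolls:
  roll 1: 200 + 40 = 240
  roll 2: 170 + 70 = 240
  roll 3: 150 + 70 = 220
This matches the lower bound, so 3 is optimal.

3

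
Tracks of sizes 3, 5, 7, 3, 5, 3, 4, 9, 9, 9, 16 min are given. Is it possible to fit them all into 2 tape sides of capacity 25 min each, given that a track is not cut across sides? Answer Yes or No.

No

Total = 73 min; ⌈73/25⌉ = 3.
At least 3 tape sides are required, but only 2 are allowed.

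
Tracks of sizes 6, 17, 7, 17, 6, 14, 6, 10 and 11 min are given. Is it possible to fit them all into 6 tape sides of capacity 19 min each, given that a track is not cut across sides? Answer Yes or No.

A valid assignment using 6 tape sides:
  side 1: 17 = 17
  side 2: 17 = 17
  side 3: 14 = 14
  side 4: 11 + 7 = 18
  side 5: 10 + 6 = 16
  side 6: 6 + 6 = 12
Every load is within 19 min, so 6 tape sides suffice.

Yes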